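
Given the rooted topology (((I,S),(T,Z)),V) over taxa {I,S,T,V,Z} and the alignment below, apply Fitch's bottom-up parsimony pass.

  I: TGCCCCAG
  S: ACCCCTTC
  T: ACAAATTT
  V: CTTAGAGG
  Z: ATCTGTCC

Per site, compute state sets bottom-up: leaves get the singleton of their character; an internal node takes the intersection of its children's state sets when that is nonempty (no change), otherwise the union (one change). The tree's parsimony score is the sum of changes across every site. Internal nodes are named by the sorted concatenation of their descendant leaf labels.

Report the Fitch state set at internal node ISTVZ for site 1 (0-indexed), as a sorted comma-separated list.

site 0, node IS: I={T} ∪ S={A} → {A,T} (+1)
site 0, node TZ: T={A} ∩ Z={A} → {A} (+0)
site 0, node ISTZ: IS={A,T} ∩ TZ={A} → {A} (+0)
site 0, node ISTVZ: ISTZ={A} ∪ V={C} → {A,C} (+1)
site 1, node IS: I={G} ∪ S={C} → {C,G} (+1)
site 1, node TZ: T={C} ∪ Z={T} → {C,T} (+1)
site 1, node ISTZ: IS={C,G} ∩ TZ={C,T} → {C} (+0)
site 1, node ISTVZ: ISTZ={C} ∪ V={T} → {C,T} (+1)
site 2, node IS: I={C} ∩ S={C} → {C} (+0)
site 2, node TZ: T={A} ∪ Z={C} → {A,C} (+1)
site 2, node ISTZ: IS={C} ∩ TZ={A,C} → {C} (+0)
site 2, node ISTVZ: ISTZ={C} ∪ V={T} → {C,T} (+1)
site 3, node IS: I={C} ∩ S={C} → {C} (+0)
site 3, node TZ: T={A} ∪ Z={T} → {A,T} (+1)
site 3, node ISTZ: IS={C} ∪ TZ={A,T} → {A,C,T} (+1)
site 3, node ISTVZ: ISTZ={A,C,T} ∩ V={A} → {A} (+0)
site 4, node IS: I={C} ∩ S={C} → {C} (+0)
site 4, node TZ: T={A} ∪ Z={G} → {A,G} (+1)
site 4, node ISTZ: IS={C} ∪ TZ={A,G} → {A,C,G} (+1)
site 4, node ISTVZ: ISTZ={A,C,G} ∩ V={G} → {G} (+0)
site 5, node IS: I={C} ∪ S={T} → {C,T} (+1)
site 5, node TZ: T={T} ∩ Z={T} → {T} (+0)
site 5, node ISTZ: IS={C,T} ∩ TZ={T} → {T} (+0)
site 5, node ISTVZ: ISTZ={T} ∪ V={A} → {A,T} (+1)
site 6, node IS: I={A} ∪ S={T} → {A,T} (+1)
site 6, node TZ: T={T} ∪ Z={C} → {C,T} (+1)
site 6, node ISTZ: IS={A,T} ∩ TZ={C,T} → {T} (+0)
site 6, node ISTVZ: ISTZ={T} ∪ V={G} → {G,T} (+1)
site 7, node IS: I={G} ∪ S={C} → {C,G} (+1)
site 7, node TZ: T={T} ∪ Z={C} → {C,T} (+1)
site 7, node ISTZ: IS={C,G} ∩ TZ={C,T} → {C} (+0)
site 7, node ISTVZ: ISTZ={C} ∪ V={G} → {C,G} (+1)
per-site changes: [2, 3, 2, 2, 2, 2, 3, 3]; total = 19

C,T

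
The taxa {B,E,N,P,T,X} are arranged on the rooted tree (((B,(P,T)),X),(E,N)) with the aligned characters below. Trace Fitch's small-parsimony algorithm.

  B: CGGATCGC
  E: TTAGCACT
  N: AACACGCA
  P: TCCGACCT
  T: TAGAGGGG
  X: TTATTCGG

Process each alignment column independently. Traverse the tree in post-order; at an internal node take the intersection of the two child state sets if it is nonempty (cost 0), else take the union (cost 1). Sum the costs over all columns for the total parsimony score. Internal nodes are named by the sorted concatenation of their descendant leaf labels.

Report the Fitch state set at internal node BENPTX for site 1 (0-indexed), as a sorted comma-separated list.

site 0, node PT: P={T} ∩ T={T} → {T} (+0)
site 0, node BPT: B={C} ∪ PT={T} → {C,T} (+1)
site 0, node BPTX: BPT={C,T} ∩ X={T} → {T} (+0)
site 0, node EN: E={T} ∪ N={A} → {A,T} (+1)
site 0, node BENPTX: BPTX={T} ∩ EN={A,T} → {T} (+0)
site 1, node PT: P={C} ∪ T={A} → {A,C} (+1)
site 1, node BPT: B={G} ∪ PT={A,C} → {A,C,G} (+1)
site 1, node BPTX: BPT={A,C,G} ∪ X={T} → {A,C,G,T} (+1)
site 1, node EN: E={T} ∪ N={A} → {A,T} (+1)
site 1, node BENPTX: BPTX={A,C,G,T} ∩ EN={A,T} → {A,T} (+0)
site 2, node PT: P={C} ∪ T={G} → {C,G} (+1)
site 2, node BPT: B={G} ∩ PT={C,G} → {G} (+0)
site 2, node BPTX: BPT={G} ∪ X={A} → {A,G} (+1)
site 2, node EN: E={A} ∪ N={C} → {A,C} (+1)
site 2, node BENPTX: BPTX={A,G} ∩ EN={A,C} → {A} (+0)
site 3, node PT: P={G} ∪ T={A} → {A,G} (+1)
site 3, node BPT: B={A} ∩ PT={A,G} → {A} (+0)
site 3, node BPTX: BPT={A} ∪ X={T} → {A,T} (+1)
site 3, node EN: E={G} ∪ N={A} → {A,G} (+1)
site 3, node BENPTX: BPTX={A,T} ∩ EN={A,G} → {A} (+0)
site 4, node PT: P={A} ∪ T={G} → {A,G} (+1)
site 4, node BPT: B={T} ∪ PT={A,G} → {A,G,T} (+1)
site 4, node BPTX: BPT={A,G,T} ∩ X={T} → {T} (+0)
site 4, node EN: E={C} ∩ N={C} → {C} (+0)
site 4, node BENPTX: BPTX={T} ∪ EN={C} → {C,T} (+1)
site 5, node PT: P={C} ∪ T={G} → {C,G} (+1)
site 5, node BPT: B={C} ∩ PT={C,G} → {C} (+0)
site 5, node BPTX: BPT={C} ∩ X={C} → {C} (+0)
site 5, node EN: E={A} ∪ N={G} → {A,G} (+1)
site 5, node BENPTX: BPTX={C} ∪ EN={A,G} → {A,C,G} (+1)
site 6, node PT: P={C} ∪ T={G} → {C,G} (+1)
site 6, node BPT: B={G} ∩ PT={C,G} → {G} (+0)
site 6, node BPTX: BPT={G} ∩ X={G} → {G} (+0)
site 6, node EN: E={C} ∩ N={C} → {C} (+0)
site 6, node BENPTX: BPTX={G} ∪ EN={C} → {C,G} (+1)
site 7, node PT: P={T} ∪ T={G} → {G,T} (+1)
site 7, node BPT: B={C} ∪ PT={G,T} → {C,G,T} (+1)
site 7, node BPTX: BPT={C,G,T} ∩ X={G} → {G} (+0)
site 7, node EN: E={T} ∪ N={A} → {A,T} (+1)
site 7, node BENPTX: BPTX={G} ∪ EN={A,T} → {A,G,T} (+1)
per-site changes: [2, 4, 3, 3, 3, 3, 2, 4]; total = 24

A,T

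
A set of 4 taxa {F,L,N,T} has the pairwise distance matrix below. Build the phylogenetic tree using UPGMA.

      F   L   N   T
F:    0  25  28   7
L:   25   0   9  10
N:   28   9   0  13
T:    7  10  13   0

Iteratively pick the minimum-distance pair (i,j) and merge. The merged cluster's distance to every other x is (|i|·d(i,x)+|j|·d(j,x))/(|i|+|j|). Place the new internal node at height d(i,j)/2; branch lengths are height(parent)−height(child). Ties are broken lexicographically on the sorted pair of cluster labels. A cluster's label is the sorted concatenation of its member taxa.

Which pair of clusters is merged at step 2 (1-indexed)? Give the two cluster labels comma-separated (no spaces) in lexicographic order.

1. join F+T (d=7) ⇒ FT; edges |F|=7/2, |T|=7/2
  updated: d(FT,L)=35/2, d(FT,N)=41/2
2. join L+N (d=9) ⇒ LN; edges |L|=9/2, |N|=9/2
  updated: d(FT,LN)=19
3. join FT+LN (d=19) ⇒ FLNT; edges |FT|=6, |LN|=5
final tree: ((F:7/2,T:7/2):6,(L:9/2,N:9/2):5)
total length: 27

L,N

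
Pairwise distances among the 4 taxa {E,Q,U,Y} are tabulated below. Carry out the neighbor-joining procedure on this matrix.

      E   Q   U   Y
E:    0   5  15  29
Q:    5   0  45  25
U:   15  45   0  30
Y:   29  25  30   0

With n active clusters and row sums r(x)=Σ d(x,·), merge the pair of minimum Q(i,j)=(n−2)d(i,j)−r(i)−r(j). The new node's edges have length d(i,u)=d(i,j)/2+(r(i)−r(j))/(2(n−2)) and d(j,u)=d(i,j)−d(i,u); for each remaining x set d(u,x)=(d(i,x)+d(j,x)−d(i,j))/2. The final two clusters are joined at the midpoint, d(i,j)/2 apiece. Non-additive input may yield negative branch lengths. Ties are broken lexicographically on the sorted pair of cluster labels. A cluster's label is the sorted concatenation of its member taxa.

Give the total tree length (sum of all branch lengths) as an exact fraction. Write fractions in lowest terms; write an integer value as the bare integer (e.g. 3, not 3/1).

1. join E+Q (d=5, Q=-114) ⇒ EQ; edges |E|=-4, |Q|=9
  updated: d(EQ,U)=55/2, d(EQ,Y)=49/2
2. join EQ+U (d=55/2, Q=-82) ⇒ EQU; edges |EQ|=11, |U|=33/2
  updated: d(EQU,Y)=27/2
3. join EQU+Y (d=27/2) ⇒ EQUY; edges |EQU|=27/4, |Y|=27/4
final tree: (((E:-4,Q:9):11,U:33/2):27/4,Y:27/4)
total length: 46

46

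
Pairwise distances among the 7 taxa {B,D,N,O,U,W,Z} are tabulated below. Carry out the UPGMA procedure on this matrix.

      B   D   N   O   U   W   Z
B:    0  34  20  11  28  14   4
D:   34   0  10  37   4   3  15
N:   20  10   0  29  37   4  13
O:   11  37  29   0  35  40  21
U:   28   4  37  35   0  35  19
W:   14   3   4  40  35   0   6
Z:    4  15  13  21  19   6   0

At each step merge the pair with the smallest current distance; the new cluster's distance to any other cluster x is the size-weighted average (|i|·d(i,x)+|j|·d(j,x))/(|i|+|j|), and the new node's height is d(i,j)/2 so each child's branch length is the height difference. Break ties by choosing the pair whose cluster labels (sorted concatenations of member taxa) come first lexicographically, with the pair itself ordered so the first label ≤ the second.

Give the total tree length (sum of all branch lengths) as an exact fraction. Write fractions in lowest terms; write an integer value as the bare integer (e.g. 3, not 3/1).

1. join D+W (d=3) ⇒ DW; edges |D|=3/2, |W|=3/2
  updated: d(B,DW)=24, d(DW,N)=7, d(DW,O)=77/2, d(DW,U)=39/2, d(DW,Z)=21/2
2. join B+Z (d=4) ⇒ BZ; edges |B|=2, |Z|=2
  updated: d(BZ,DW)=69/4, d(BZ,N)=33/2, d(BZ,O)=16, d(BZ,U)=47/2
3. join DW+N (d=7) ⇒ DNW; edges |DW|=2, |N|=7/2
  updated: d(BZ,DNW)=17, d(DNW,O)=106/3, d(DNW,U)=76/3
4. join BZ+O (d=16) ⇒ BOZ; edges |BZ|=6, |O|=8
  updated: d(BOZ,DNW)=208/9, d(BOZ,U)=82/3
5. join BOZ+DNW (d=208/9) ⇒ BDNOWZ; edges |BOZ|=32/9, |DNW|=145/18
  updated: d(BDNOWZ,U)=79/3
6. join BDNOWZ+U (d=79/3) ⇒ BDNOUWZ; edges |BDNOWZ|=29/18, |U|=79/6
final tree: ((((B:2,Z:2):6,O:8):32/9,((D:3/2,W:3/2):2,N:7/2):145/18):29/18,U:79/6)
total length: 476/9

476/9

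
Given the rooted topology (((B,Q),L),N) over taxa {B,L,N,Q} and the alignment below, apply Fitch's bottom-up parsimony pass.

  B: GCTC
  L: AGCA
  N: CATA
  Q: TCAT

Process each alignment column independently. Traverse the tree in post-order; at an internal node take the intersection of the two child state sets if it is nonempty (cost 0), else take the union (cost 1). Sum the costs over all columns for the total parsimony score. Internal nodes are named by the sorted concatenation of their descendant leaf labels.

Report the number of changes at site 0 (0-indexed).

3

[col 0] BQ: children B:{G}, Q:{T} ∪→ {G,T}; cost 1
[col 0] BLQ: children BQ:{G,T}, L:{A} ∪→ {A,G,T}; cost 1
[col 0] BLNQ: children BLQ:{A,G,T}, N:{C} ∪→ {A,C,G,T}; cost 1
[col 1] BQ: children B:{C}, Q:{C} ∩→ {C}; cost 0
[col 1] BLQ: children BQ:{C}, L:{G} ∪→ {C,G}; cost 1
[col 1] BLNQ: children BLQ:{C,G}, N:{A} ∪→ {A,C,G}; cost 1
[col 2] BQ: children B:{T}, Q:{A} ∪→ {A,T}; cost 1
[col 2] BLQ: children BQ:{A,T}, L:{C} ∪→ {A,C,T}; cost 1
[col 2] BLNQ: children BLQ:{A,C,T}, N:{T} ∩→ {T}; cost 0
[col 3] BQ: children B:{C}, Q:{T} ∪→ {C,T}; cost 1
[col 3] BLQ: children BQ:{C,T}, L:{A} ∪→ {A,C,T}; cost 1
[col 3] BLNQ: children BLQ:{A,C,T}, N:{A} ∩→ {A}; cost 0
per-site changes: [3, 2, 2, 2]; total = 9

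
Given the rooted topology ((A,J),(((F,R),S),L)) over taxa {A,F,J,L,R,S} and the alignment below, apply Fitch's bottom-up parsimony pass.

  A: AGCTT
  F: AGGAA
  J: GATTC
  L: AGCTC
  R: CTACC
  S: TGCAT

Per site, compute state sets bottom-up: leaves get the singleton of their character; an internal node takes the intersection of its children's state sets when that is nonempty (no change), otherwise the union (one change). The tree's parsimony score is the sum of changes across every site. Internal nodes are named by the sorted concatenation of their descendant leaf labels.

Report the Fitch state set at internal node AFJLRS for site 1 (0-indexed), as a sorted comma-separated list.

AJ@0: {A} ∪ {G} = {A,G} (union, +1)
FR@0: {A} ∪ {C} = {A,C} (union, +1)
FRS@0: {A,C} ∪ {T} = {A,C,T} (union, +1)
FLRS@0: {A,C,T} ∩ {A} = {A} (intersection, +0)
AFJLRS@0: {A,G} ∩ {A} = {A} (intersection, +0)
AJ@1: {G} ∪ {A} = {A,G} (union, +1)
FR@1: {G} ∪ {T} = {G,T} (union, +1)
FRS@1: {G,T} ∩ {G} = {G} (intersection, +0)
FLRS@1: {G} ∩ {G} = {G} (intersection, +0)
AFJLRS@1: {A,G} ∩ {G} = {G} (intersection, +0)
AJ@2: {C} ∪ {T} = {C,T} (union, +1)
FR@2: {G} ∪ {A} = {A,G} (union, +1)
FRS@2: {A,G} ∪ {C} = {A,C,G} (union, +1)
FLRS@2: {A,C,G} ∩ {C} = {C} (intersection, +0)
AFJLRS@2: {C,T} ∩ {C} = {C} (intersection, +0)
AJ@3: {T} ∩ {T} = {T} (intersection, +0)
FR@3: {A} ∪ {C} = {A,C} (union, +1)
FRS@3: {A,C} ∩ {A} = {A} (intersection, +0)
FLRS@3: {A} ∪ {T} = {A,T} (union, +1)
AFJLRS@3: {T} ∩ {A,T} = {T} (intersection, +0)
AJ@4: {T} ∪ {C} = {C,T} (union, +1)
FR@4: {A} ∪ {C} = {A,C} (union, +1)
FRS@4: {A,C} ∪ {T} = {A,C,T} (union, +1)
FLRS@4: {A,C,T} ∩ {C} = {C} (intersection, +0)
AFJLRS@4: {C,T} ∩ {C} = {C} (intersection, +0)
per-site changes: [3, 2, 3, 2, 3]; total = 13

G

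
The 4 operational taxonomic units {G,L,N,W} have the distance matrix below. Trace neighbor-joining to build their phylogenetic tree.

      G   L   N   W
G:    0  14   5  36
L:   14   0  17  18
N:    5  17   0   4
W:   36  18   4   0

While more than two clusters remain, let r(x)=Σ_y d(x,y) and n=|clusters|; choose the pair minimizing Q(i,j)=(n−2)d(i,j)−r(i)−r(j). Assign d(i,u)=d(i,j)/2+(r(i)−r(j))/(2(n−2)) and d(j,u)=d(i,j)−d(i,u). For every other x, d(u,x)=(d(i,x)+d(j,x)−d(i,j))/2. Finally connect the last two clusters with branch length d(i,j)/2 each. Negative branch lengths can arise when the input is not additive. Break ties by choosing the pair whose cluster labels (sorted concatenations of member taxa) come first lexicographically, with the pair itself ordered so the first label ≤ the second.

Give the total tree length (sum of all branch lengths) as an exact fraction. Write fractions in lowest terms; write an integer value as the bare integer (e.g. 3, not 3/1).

28

step 1: merge (G,L) at d=14, Q=-76; branch lengths G→17/2, L→11/2; new cluster GL
  updated: d(GL,N)=4, d(GL,W)=20
step 2: merge (GL,N) at d=4, Q=-28; branch lengths GL→10, N→-6; new cluster GLN
  updated: d(GLN,W)=10
step 3: merge (GLN,W) at d=10; branch lengths GLN→5, W→5; new cluster GLNW
final tree: (((G:17/2,L:11/2):10,N:-6):5,W:5)
total length: 28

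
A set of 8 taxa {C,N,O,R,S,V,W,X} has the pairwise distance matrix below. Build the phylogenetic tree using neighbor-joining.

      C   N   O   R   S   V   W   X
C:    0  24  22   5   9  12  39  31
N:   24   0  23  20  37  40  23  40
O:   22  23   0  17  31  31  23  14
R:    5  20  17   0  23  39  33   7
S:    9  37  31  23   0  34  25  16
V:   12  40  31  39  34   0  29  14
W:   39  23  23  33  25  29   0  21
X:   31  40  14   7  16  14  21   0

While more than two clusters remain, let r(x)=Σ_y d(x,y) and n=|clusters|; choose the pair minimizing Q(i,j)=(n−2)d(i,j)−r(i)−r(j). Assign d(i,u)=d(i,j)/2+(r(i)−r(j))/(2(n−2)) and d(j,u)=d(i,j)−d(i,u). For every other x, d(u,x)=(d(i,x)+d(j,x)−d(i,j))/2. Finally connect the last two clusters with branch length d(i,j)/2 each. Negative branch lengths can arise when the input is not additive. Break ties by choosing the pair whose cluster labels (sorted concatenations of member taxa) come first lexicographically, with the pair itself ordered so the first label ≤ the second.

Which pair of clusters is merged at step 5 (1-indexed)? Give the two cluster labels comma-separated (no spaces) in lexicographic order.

1. join C+V (d=12, Q=-269) ⇒ CV; edges |C|=5/4, |V|=43/4
  updated: d(CV,N)=26, d(CV,O)=41/2, d(CV,R)=16, d(CV,S)=31/2, d(CV,W)=28, d(CV,X)=33/2
2. join N+W (d=23, Q=-207) ⇒ NW; edges |N|=131/10, |W|=99/10
  updated: d(CV,NW)=31/2, d(NW,O)=23/2, d(NW,R)=15, d(NW,S)=39/2, d(NW,X)=19
3. join NW+O (d=23/2, Q=-257/2) ⇒ NOW; edges |NW|=65/16, |O|=119/16
  updated: d(CV,NOW)=49/4, d(NOW,R)=41/4, d(NOW,S)=39/2, d(NOW,X)=43/4
4. join CV+S (d=31/2, Q=-351/4) ⇒ CSV; edges |CV|=131/24, |S|=241/24
  updated: d(CSV,NOW)=65/8, d(CSV,R)=47/4, d(CSV,X)=17/2
5. join CSV+NOW (d=65/8, Q=-165/4) ⇒ CNOSVW; edges |CSV|=31/8, |NOW|=17/4
  updated: d(CNOSVW,R)=111/16, d(CNOSVW,X)=89/16
6. join CNOSVW+R (d=111/16, Q=-39/2) ⇒ CNORSVW; edges |CNOSVW|=11/4, |R|=67/16
  updated: d(CNORSVW,X)=45/16
7. join CNORSVW+X (d=45/16) ⇒ CNORSVWX; edges |CNORSVW|=45/32, |X|=45/32
final tree: (((((C:5/4,V:43/4):131/24,S:241/24):31/8,((N:131/10,W:99/10):65/16,O:119/16):17/4):11/4,R:67/16):45/32,X:45/32)
total length: 639/8

CSV,NOW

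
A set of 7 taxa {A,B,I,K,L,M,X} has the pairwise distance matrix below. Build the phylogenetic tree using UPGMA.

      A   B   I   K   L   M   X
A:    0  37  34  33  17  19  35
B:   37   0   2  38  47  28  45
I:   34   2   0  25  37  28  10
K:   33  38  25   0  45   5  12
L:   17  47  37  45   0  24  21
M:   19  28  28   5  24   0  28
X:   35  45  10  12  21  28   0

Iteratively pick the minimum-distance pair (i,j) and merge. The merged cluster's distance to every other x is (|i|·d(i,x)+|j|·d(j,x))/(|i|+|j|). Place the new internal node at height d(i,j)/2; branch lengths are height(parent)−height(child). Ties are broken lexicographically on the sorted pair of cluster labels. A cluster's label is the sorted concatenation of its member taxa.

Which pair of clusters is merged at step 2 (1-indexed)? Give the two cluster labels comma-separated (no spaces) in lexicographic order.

K,M

iteration 1: select B,I (d=2); attach at lengths (1, 1); label the merged cluster BI
  updated: d(A,BI)=71/2, d(BI,K)=63/2, d(BI,L)=42, d(BI,M)=28, d(BI,X)=55/2
iteration 2: select K,M (d=5); attach at lengths (5/2, 5/2); label the merged cluster KM
  updated: d(A,KM)=26, d(BI,KM)=119/4, d(KM,L)=69/2, d(KM,X)=20
iteration 3: select A,L (d=17); attach at lengths (17/2, 17/2); label the merged cluster AL
  updated: d(AL,BI)=155/4, d(AL,KM)=121/4, d(AL,X)=28
iteration 4: select KM,X (d=20); attach at lengths (15/2, 10); label the merged cluster KMX
  updated: d(AL,KMX)=59/2, d(BI,KMX)=29
iteration 5: select BI,KMX (d=29); attach at lengths (27/2, 9/2); label the merged cluster BIKMX
  updated: d(AL,BIKMX)=166/5
iteration 6: select AL,BIKMX (d=166/5); attach at lengths (81/10, 21/10); label the merged cluster ABIKLMX
final tree: ((A:17/2,L:17/2):81/10,((B:1,I:1):27/2,((K:5/2,M:5/2):15/2,X:10):9/2):21/10)
total length: 697/10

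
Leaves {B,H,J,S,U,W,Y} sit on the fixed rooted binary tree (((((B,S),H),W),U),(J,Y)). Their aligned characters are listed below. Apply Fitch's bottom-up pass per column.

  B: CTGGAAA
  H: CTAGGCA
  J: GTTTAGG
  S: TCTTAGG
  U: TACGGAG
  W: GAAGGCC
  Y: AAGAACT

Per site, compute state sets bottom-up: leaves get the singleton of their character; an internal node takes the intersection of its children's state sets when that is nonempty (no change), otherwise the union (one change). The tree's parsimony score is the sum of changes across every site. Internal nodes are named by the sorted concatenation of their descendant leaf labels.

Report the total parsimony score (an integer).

25

site 0, node BS: B={C} ∪ S={T} → {C,T} (+1)
site 0, node BHS: BS={C,T} ∩ H={C} → {C} (+0)
site 0, node BHSW: BHS={C} ∪ W={G} → {C,G} (+1)
site 0, node BHSUW: BHSW={C,G} ∪ U={T} → {C,G,T} (+1)
site 0, node JY: J={G} ∪ Y={A} → {A,G} (+1)
site 0, node BHJSUWY: BHSUW={C,G,T} ∩ JY={A,G} → {G} (+0)
site 1, node BS: B={T} ∪ S={C} → {C,T} (+1)
site 1, node BHS: BS={C,T} ∩ H={T} → {T} (+0)
site 1, node BHSW: BHS={T} ∪ W={A} → {A,T} (+1)
site 1, node BHSUW: BHSW={A,T} ∩ U={A} → {A} (+0)
site 1, node JY: J={T} ∪ Y={A} → {A,T} (+1)
site 1, node BHJSUWY: BHSUW={A} ∩ JY={A,T} → {A} (+0)
site 2, node BS: B={G} ∪ S={T} → {G,T} (+1)
site 2, node BHS: BS={G,T} ∪ H={A} → {A,G,T} (+1)
site 2, node BHSW: BHS={A,G,T} ∩ W={A} → {A} (+0)
site 2, node BHSUW: BHSW={A} ∪ U={C} → {A,C} (+1)
site 2, node JY: J={T} ∪ Y={G} → {G,T} (+1)
site 2, node BHJSUWY: BHSUW={A,C} ∪ JY={G,T} → {A,C,G,T} (+1)
site 3, node BS: B={G} ∪ S={T} → {G,T} (+1)
site 3, node BHS: BS={G,T} ∩ H={G} → {G} (+0)
site 3, node BHSW: BHS={G} ∩ W={G} → {G} (+0)
site 3, node BHSUW: BHSW={G} ∩ U={G} → {G} (+0)
site 3, node JY: J={T} ∪ Y={A} → {A,T} (+1)
site 3, node BHJSUWY: BHSUW={G} ∪ JY={A,T} → {A,G,T} (+1)
site 4, node BS: B={A} ∩ S={A} → {A} (+0)
site 4, node BHS: BS={A} ∪ H={G} → {A,G} (+1)
site 4, node BHSW: BHS={A,G} ∩ W={G} → {G} (+0)
site 4, node BHSUW: BHSW={G} ∩ U={G} → {G} (+0)
site 4, node JY: J={A} ∩ Y={A} → {A} (+0)
site 4, node BHJSUWY: BHSUW={G} ∪ JY={A} → {A,G} (+1)
site 5, node BS: B={A} ∪ S={G} → {A,G} (+1)
site 5, node BHS: BS={A,G} ∪ H={C} → {A,C,G} (+1)
site 5, node BHSW: BHS={A,C,G} ∩ W={C} → {C} (+0)
site 5, node BHSUW: BHSW={C} ∪ U={A} → {A,C} (+1)
site 5, node JY: J={G} ∪ Y={C} → {C,G} (+1)
site 5, node BHJSUWY: BHSUW={A,C} ∩ JY={C,G} → {C} (+0)
site 6, node BS: B={A} ∪ S={G} → {A,G} (+1)
site 6, node BHS: BS={A,G} ∩ H={A} → {A} (+0)
site 6, node BHSW: BHS={A} ∪ W={C} → {A,C} (+1)
site 6, node BHSUW: BHSW={A,C} ∪ U={G} → {A,C,G} (+1)
site 6, node JY: J={G} ∪ Y={T} → {G,T} (+1)
site 6, node BHJSUWY: BHSUW={A,C,G} ∩ JY={G,T} → {G} (+0)
per-site changes: [4, 3, 5, 3, 2, 4, 4]; total = 25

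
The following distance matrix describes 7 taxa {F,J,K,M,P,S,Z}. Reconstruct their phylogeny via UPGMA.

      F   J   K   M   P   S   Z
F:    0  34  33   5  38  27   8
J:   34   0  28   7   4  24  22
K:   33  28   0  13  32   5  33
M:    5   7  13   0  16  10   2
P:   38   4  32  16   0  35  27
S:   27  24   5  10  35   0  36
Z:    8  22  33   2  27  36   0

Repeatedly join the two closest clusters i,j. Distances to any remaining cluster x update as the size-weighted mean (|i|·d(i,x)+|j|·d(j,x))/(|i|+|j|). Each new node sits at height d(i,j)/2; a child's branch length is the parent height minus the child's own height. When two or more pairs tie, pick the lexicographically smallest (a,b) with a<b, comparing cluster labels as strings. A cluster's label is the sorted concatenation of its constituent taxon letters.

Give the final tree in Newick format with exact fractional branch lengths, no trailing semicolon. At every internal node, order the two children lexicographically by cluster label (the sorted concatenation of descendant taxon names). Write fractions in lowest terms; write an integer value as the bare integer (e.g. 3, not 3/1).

step 1: merge (M,Z) at d=2; branch lengths M→1, Z→1; new cluster MZ
  updated: d(F,MZ)=13/2, d(J,MZ)=29/2, d(K,MZ)=23, d(MZ,P)=43/2, d(MZ,S)=23
step 2: merge (J,P) at d=4; branch lengths J→2, P→2; new cluster JP
  updated: d(F,JP)=36, d(JP,K)=30, d(JP,MZ)=18, d(JP,S)=59/2
step 3: merge (K,S) at d=5; branch lengths K→5/2, S→5/2; new cluster KS
  updated: d(F,KS)=30, d(JP,KS)=119/4, d(KS,MZ)=23
step 4: merge (F,MZ) at d=13/2; branch lengths F→13/4, MZ→9/4; new cluster FMZ
  updated: d(FMZ,JP)=24, d(FMZ,KS)=76/3
step 5: merge (FMZ,JP) at d=24; branch lengths FMZ→35/4, JP→10; new cluster FJMPZ
  updated: d(FJMPZ,KS)=271/10
step 6: merge (FJMPZ,KS) at d=271/10; branch lengths FJMPZ→31/20, KS→221/20; new cluster FJKMPSZ
final tree: (((F:13/4,(M:1,Z:1):9/4):35/4,(J:2,P:2):10):31/20,(K:5/2,S:5/2):221/20)
total length: 957/20

(((F:13/4,(M:1,Z:1):9/4):35/4,(J:2,P:2):10):31/20,(K:5/2,S:5/2):221/20)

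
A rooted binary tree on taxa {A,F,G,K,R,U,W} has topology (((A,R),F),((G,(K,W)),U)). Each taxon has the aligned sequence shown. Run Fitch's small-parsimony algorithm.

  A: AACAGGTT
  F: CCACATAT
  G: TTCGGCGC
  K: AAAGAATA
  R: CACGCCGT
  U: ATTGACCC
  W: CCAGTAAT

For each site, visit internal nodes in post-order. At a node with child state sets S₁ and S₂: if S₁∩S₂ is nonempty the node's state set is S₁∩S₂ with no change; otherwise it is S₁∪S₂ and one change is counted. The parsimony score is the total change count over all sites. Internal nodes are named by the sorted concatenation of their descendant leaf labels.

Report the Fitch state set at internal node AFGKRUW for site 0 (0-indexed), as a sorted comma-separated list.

A,C

[col 0] AR: children A:{A}, R:{C} ∪→ {A,C}; cost 1
[col 0] AFR: children AR:{A,C}, F:{C} ∩→ {C}; cost 0
[col 0] KW: children K:{A}, W:{C} ∪→ {A,C}; cost 1
[col 0] GKW: children G:{T}, KW:{A,C} ∪→ {A,C,T}; cost 1
[col 0] GKUW: children GKW:{A,C,T}, U:{A} ∩→ {A}; cost 0
[col 0] AFGKRUW: children AFR:{C}, GKUW:{A} ∪→ {A,C}; cost 1
[col 1] AR: children A:{A}, R:{A} ∩→ {A}; cost 0
[col 1] AFR: children AR:{A}, F:{C} ∪→ {A,C}; cost 1
[col 1] KW: children K:{A}, W:{C} ∪→ {A,C}; cost 1
[col 1] GKW: children G:{T}, KW:{A,C} ∪→ {A,C,T}; cost 1
[col 1] GKUW: children GKW:{A,C,T}, U:{T} ∩→ {T}; cost 0
[col 1] AFGKRUW: children AFR:{A,C}, GKUW:{T} ∪→ {A,C,T}; cost 1
[col 2] AR: children A:{C}, R:{C} ∩→ {C}; cost 0
[col 2] AFR: children AR:{C}, F:{A} ∪→ {A,C}; cost 1
[col 2] KW: children K:{A}, W:{A} ∩→ {A}; cost 0
[col 2] GKW: children G:{C}, KW:{A} ∪→ {A,C}; cost 1
[col 2] GKUW: children GKW:{A,C}, U:{T} ∪→ {A,C,T}; cost 1
[col 2] AFGKRUW: children AFR:{A,C}, GKUW:{A,C,T} ∩→ {A,C}; cost 0
[col 3] AR: children A:{A}, R:{G} ∪→ {A,G}; cost 1
[col 3] AFR: children AR:{A,G}, F:{C} ∪→ {A,C,G}; cost 1
[col 3] KW: children K:{G}, W:{G} ∩→ {G}; cost 0
[col 3] GKW: children G:{G}, KW:{G} ∩→ {G}; cost 0
[col 3] GKUW: children GKW:{G}, U:{G} ∩→ {G}; cost 0
[col 3] AFGKRUW: children AFR:{A,C,G}, GKUW:{G} ∩→ {G}; cost 0
[col 4] AR: children A:{G}, R:{C} ∪→ {C,G}; cost 1
[col 4] AFR: children AR:{C,G}, F:{A} ∪→ {A,C,G}; cost 1
[col 4] KW: children K:{A}, W:{T} ∪→ {A,T}; cost 1
[col 4] GKW: children G:{G}, KW:{A,T} ∪→ {A,G,T}; cost 1
[col 4] GKUW: children GKW:{A,G,T}, U:{A} ∩→ {A}; cost 0
[col 4] AFGKRUW: children AFR:{A,C,G}, GKUW:{A} ∩→ {A}; cost 0
[col 5] AR: children A:{G}, R:{C} ∪→ {C,G}; cost 1
[col 5] AFR: children AR:{C,G}, F:{T} ∪→ {C,G,T}; cost 1
[col 5] KW: children K:{A}, W:{A} ∩→ {A}; cost 0
[col 5] GKW: children G:{C}, KW:{A} ∪→ {A,C}; cost 1
[col 5] GKUW: children GKW:{A,C}, U:{C} ∩→ {C}; cost 0
[col 5] AFGKRUW: children AFR:{C,G,T}, GKUW:{C} ∩→ {C}; cost 0
[col 6] AR: children A:{T}, R:{G} ∪→ {G,T}; cost 1
[col 6] AFR: children AR:{G,T}, F:{A} ∪→ {A,G,T}; cost 1
[col 6] KW: children K:{T}, W:{A} ∪→ {A,T}; cost 1
[col 6] GKW: children G:{G}, KW:{A,T} ∪→ {A,G,T}; cost 1
[col 6] GKUW: children GKW:{A,G,T}, U:{C} ∪→ {A,C,G,T}; cost 1
[col 6] AFGKRUW: children AFR:{A,G,T}, GKUW:{A,C,G,T} ∩→ {A,G,T}; cost 0
[col 7] AR: children A:{T}, R:{T} ∩→ {T}; cost 0
[col 7] AFR: children AR:{T}, F:{T} ∩→ {T}; cost 0
[col 7] KW: children K:{A}, W:{T} ∪→ {A,T}; cost 1
[col 7] GKW: children G:{C}, KW:{A,T} ∪→ {A,C,T}; cost 1
[col 7] GKUW: children GKW:{A,C,T}, U:{C} ∩→ {C}; cost 0
[col 7] AFGKRUW: children AFR:{T}, GKUW:{C} ∪→ {C,T}; cost 1
per-site changes: [4, 4, 3, 2, 4, 3, 5, 3]; total = 28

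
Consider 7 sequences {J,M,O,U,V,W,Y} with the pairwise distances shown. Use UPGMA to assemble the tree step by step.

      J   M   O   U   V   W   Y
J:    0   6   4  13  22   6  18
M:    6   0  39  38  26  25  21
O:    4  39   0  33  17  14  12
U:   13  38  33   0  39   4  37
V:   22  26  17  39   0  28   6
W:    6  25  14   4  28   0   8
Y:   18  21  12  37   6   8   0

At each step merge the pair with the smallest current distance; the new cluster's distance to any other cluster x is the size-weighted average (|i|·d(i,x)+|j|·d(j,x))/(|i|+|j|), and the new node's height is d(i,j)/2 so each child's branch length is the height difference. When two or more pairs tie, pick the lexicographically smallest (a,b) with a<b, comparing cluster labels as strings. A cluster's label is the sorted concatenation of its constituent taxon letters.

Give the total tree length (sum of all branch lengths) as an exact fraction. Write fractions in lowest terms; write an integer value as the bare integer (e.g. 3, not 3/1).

iteration 1: select J,O (d=4); attach at lengths (2, 2); label the merged cluster JO
  updated: d(JO,M)=45/2, d(JO,U)=23, d(JO,V)=39/2, d(JO,W)=10, d(JO,Y)=15
iteration 2: select U,W (d=4); attach at lengths (2, 2); label the merged cluster UW
  updated: d(JO,UW)=33/2, d(M,UW)=63/2, d(UW,V)=67/2, d(UW,Y)=45/2
iteration 3: select V,Y (d=6); attach at lengths (3, 3); label the merged cluster VY
  updated: d(JO,VY)=69/4, d(M,VY)=47/2, d(UW,VY)=28
iteration 4: select JO,UW (d=33/2); attach at lengths (25/4, 25/4); label the merged cluster JOUW
  updated: d(JOUW,M)=27, d(JOUW,VY)=181/8
iteration 5: select JOUW,VY (d=181/8); attach at lengths (49/16, 133/16); label the merged cluster JOUVWY
  updated: d(JOUVWY,M)=155/6
iteration 6: select JOUVWY,M (d=155/6); attach at lengths (77/48, 155/12); label the merged cluster JMOUVWY
final tree: ((((J:2,O:2):25/4,(U:2,W:2):25/4):49/16,(V:3,Y:3):133/16):77/48,M:155/12)
total length: 2515/48

2515/48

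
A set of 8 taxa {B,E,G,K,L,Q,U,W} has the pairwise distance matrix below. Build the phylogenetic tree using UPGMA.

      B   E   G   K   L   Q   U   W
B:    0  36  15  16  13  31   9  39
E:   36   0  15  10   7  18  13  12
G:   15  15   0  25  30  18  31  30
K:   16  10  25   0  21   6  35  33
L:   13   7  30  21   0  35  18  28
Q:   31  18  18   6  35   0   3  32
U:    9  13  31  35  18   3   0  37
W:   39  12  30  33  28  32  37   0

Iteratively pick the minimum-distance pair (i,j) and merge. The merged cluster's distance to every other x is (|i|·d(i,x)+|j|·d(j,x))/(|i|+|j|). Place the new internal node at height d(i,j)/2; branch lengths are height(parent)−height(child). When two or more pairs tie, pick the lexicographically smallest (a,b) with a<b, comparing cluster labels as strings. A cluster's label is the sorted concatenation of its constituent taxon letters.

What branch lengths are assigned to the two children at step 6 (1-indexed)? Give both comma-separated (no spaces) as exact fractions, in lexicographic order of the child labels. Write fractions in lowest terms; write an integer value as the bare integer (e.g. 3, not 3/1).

step 1: merge (Q,U) at d=3; branch lengths Q→3/2, U→3/2; new cluster QU
  updated: d(B,QU)=20, d(E,QU)=31/2, d(G,QU)=49/2, d(K,QU)=41/2, d(L,QU)=53/2, d(QU,W)=69/2
step 2: merge (E,L) at d=7; branch lengths E→7/2, L→7/2; new cluster EL
  updated: d(B,EL)=49/2, d(EL,G)=45/2, d(EL,K)=31/2, d(EL,QU)=21, d(EL,W)=20
step 3: merge (B,G) at d=15; branch lengths B→15/2, G→15/2; new cluster BG
  updated: d(BG,EL)=47/2, d(BG,K)=41/2, d(BG,QU)=89/4, d(BG,W)=69/2
step 4: merge (EL,K) at d=31/2; branch lengths EL→17/4, K→31/4; new cluster EKL
  updated: d(BG,EKL)=45/2, d(EKL,QU)=125/6, d(EKL,W)=73/3
step 5: merge (EKL,QU) at d=125/6; branch lengths EKL→8/3, QU→107/12; new cluster EKLQU
  updated: d(BG,EKLQU)=112/5, d(EKLQU,W)=142/5
step 6: merge (BG,EKLQU) at d=112/5; branch lengths BG→37/10, EKLQU→47/60; new cluster BEGKLQU
  updated: d(BEGKLQU,W)=211/7
step 7: merge (BEGKLQU,W) at d=211/7; branch lengths BEGKLQU→271/70, W→211/14; new cluster BEGKLQUW
final tree: (((B:15/2,G:15/2):37/10,(((E:7/2,L:7/2):17/4,K:31/4):8/3,(Q:3/2,U:3/2):107/12):47/60):271/70,W:211/14)
total length: 7561/105

37/10,47/60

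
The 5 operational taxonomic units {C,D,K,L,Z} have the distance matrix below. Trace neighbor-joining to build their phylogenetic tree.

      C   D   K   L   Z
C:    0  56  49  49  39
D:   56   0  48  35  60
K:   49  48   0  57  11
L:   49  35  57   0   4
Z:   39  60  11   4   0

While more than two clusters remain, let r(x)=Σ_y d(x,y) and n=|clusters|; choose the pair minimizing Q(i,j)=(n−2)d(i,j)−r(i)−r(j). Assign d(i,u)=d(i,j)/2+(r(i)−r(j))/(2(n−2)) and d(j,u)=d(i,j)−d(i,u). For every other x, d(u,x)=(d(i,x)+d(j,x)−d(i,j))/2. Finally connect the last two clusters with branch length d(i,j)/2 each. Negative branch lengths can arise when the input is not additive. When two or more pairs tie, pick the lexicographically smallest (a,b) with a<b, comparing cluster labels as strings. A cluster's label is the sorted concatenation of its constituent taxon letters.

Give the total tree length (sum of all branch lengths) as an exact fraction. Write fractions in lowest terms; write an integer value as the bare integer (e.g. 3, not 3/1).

iteration 1: select L,Z (d=4, Q=-247); attach at lengths (43/6, -19/6); label the merged cluster LZ
  updated: d(C,LZ)=42, d(D,LZ)=91/2, d(K,LZ)=32
iteration 2: select C,D (d=56, Q=-369/2); attach at lengths (219/8, 229/8); label the merged cluster CD
  updated: d(CD,K)=41/2, d(CD,LZ)=63/4
iteration 3: select CD,K (d=41/2, Q=-273/4); attach at lengths (17/8, 147/8); label the merged cluster CDK
  updated: d(CDK,LZ)=109/8
iteration 4: select CDK,LZ (d=109/8); attach at lengths (109/16, 109/16); label the merged cluster CDKLZ
final tree: (((C:219/8,D:229/8):17/8,K:147/8):109/16,(L:43/6,Z:-19/6):109/16)
total length: 753/8

753/8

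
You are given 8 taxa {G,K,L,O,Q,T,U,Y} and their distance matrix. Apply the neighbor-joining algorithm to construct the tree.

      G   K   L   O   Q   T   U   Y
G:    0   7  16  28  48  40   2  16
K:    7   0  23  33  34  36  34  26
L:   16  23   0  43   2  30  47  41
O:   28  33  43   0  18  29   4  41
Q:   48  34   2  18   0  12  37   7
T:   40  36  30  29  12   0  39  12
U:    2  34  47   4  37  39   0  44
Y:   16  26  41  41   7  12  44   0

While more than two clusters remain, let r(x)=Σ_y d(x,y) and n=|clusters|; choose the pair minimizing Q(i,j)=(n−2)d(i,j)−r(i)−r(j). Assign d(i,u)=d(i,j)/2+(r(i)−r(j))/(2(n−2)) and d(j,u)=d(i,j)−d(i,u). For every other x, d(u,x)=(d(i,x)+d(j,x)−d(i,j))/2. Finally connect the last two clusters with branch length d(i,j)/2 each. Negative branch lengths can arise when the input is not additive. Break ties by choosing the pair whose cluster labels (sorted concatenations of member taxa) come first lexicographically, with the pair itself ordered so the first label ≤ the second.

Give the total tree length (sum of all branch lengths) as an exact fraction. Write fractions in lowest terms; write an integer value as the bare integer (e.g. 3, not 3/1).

1111/16

step 1: merge (O,U) at d=4, Q=-379; branch lengths O→13/12, U→35/12; new cluster OU
  updated: d(G,OU)=13, d(K,OU)=63/2, d(L,OU)=43, d(OU,Q)=51/2, d(OU,T)=32, d(OU,Y)=81/2
step 2: merge (L,Q) at d=2, Q=-547/2; branch lengths L→73/20, Q→-33/20; new cluster LQ
  updated: d(G,LQ)=31, d(K,LQ)=55/2, d(LQ,OU)=133/4, d(LQ,T)=20, d(LQ,Y)=23
step 3: merge (T,Y) at d=12, Q=-419/2; branch lengths T→141/16, Y→51/16; new cluster TY
  updated: d(G,TY)=22, d(K,TY)=25, d(LQ,TY)=31/2, d(OU,TY)=121/4
step 4: merge (LQ,TY) at d=31/2, Q=-307/2; branch lengths LQ→61/6, TY→16/3; new cluster LQTY
  updated: d(G,LQTY)=75/4, d(K,LQTY)=37/2, d(LQTY,OU)=24
step 5: merge (G,K) at d=7, Q=-327/4; branch lengths G→-17/16, K→129/16; new cluster GK
  updated: d(GK,LQTY)=121/8, d(GK,OU)=75/4
step 6: merge (GK,LQTY) at d=121/8, Q=-463/8; branch lengths GK→79/16, LQTY→163/16; new cluster GKLQTY
  updated: d(GKLQTY,OU)=221/16
step 7: merge (GKLQTY,OU) at d=221/16; branch lengths GKLQTY→221/32, OU→221/32; new cluster GKLOQTUY
final tree: (((G:-17/16,K:129/16):79/16,((L:73/20,Q:-33/20):61/6,(T:141/16,Y:51/16):16/3):163/16):221/32,(O:13/12,U:35/12):221/32)
total length: 1111/16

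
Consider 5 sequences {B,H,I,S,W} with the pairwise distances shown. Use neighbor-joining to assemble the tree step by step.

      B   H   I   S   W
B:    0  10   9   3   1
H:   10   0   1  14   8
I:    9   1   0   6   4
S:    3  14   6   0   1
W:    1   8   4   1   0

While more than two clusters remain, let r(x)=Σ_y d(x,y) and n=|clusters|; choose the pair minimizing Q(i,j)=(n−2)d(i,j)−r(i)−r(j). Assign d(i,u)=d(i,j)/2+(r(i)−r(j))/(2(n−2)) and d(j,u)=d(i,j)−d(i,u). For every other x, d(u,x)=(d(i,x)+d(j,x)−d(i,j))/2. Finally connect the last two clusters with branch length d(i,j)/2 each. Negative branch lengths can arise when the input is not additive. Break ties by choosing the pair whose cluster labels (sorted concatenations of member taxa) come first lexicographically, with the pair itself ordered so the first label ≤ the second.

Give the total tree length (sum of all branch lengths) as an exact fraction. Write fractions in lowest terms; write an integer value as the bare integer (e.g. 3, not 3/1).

83/8

iteration 1: select H,I (d=1, Q=-50); attach at lengths (8/3, -5/3); label the merged cluster HI
  updated: d(B,HI)=9, d(HI,S)=19/2, d(HI,W)=11/2
iteration 2: select B,S (d=3, Q=-41/2); attach at lengths (11/8, 13/8); label the merged cluster BS
  updated: d(BS,HI)=31/4, d(BS,W)=-1/2
iteration 3: select BS,HI (d=31/4, Q=-51/4); attach at lengths (7/8, 55/8); label the merged cluster BHIS
  updated: d(BHIS,W)=-11/8
iteration 4: select BHIS,W (d=-11/8); attach at lengths (-11/16, -11/16); label the merged cluster BHISW
final tree: (((B:11/8,S:13/8):7/8,(H:8/3,I:-5/3):55/8):-11/16,W:-11/16)
total length: 83/8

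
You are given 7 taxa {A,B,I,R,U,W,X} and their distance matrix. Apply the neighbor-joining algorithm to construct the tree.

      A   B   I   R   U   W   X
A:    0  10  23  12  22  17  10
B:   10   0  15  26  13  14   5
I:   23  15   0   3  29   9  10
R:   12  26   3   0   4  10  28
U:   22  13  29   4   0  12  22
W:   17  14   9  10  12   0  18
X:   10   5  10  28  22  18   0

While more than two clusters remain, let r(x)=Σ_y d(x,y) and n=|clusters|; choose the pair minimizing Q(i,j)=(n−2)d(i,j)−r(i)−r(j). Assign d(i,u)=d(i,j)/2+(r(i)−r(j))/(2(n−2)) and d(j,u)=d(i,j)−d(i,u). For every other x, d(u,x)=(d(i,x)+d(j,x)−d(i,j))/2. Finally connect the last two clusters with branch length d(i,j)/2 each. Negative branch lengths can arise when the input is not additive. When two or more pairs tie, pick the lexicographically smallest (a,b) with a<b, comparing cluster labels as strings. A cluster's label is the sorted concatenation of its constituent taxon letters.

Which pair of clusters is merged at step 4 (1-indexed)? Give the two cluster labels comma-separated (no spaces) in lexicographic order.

A,IRUW

iteration 1: select R,U (d=4, Q=-165); attach at lengths (1/10, 39/10); label the merged cluster RU
  updated: d(A,RU)=15, d(B,RU)=35/2, d(I,RU)=14, d(RU,W)=9, d(RU,X)=23
iteration 2: select RU,W (d=9, Q=-219/2); attach at lengths (95/16, 49/16); label the merged cluster RUW
  updated: d(A,RUW)=23/2, d(B,RUW)=45/4, d(I,RUW)=7, d(RUW,X)=16
iteration 3: select I,RUW (d=7, Q=-319/4); attach at lengths (121/24, 47/24); label the merged cluster IRUW
  updated: d(A,IRUW)=55/4, d(B,IRUW)=77/8, d(IRUW,X)=19/2
iteration 4: select A,IRUW (d=55/4, Q=-313/8); attach at lengths (227/32, 213/32); label the merged cluster AIRUW
  updated: d(AIRUW,B)=47/16, d(AIRUW,X)=23/8
iteration 5: select AIRUW,B (d=47/16, Q=-173/16); attach at lengths (13/32, 81/32); label the merged cluster ABIRUW
  updated: d(ABIRUW,X)=79/32
iteration 6: select ABIRUW,X (d=79/32); attach at lengths (79/64, 79/64); label the merged cluster ABIRUWX
final tree: (((A:227/32,(I:121/24,((R:1/10,U:39/10):95/16,W:49/16):47/24):213/32):13/32,B:81/32):79/64,X:79/64)
total length: 1253/32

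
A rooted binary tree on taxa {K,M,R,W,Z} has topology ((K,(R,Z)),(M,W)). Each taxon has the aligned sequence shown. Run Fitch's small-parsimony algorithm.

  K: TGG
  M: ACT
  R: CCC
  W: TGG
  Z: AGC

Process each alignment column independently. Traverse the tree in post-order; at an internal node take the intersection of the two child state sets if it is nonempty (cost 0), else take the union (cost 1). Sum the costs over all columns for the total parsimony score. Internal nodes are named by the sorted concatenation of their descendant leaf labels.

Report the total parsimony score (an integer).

site 0, node RZ: R={C} ∪ Z={A} → {A,C} (+1)
site 0, node KRZ: K={T} ∪ RZ={A,C} → {A,C,T} (+1)
site 0, node MW: M={A} ∪ W={T} → {A,T} (+1)
site 0, node KMRWZ: KRZ={A,C,T} ∩ MW={A,T} → {A,T} (+0)
site 1, node RZ: R={C} ∪ Z={G} → {C,G} (+1)
site 1, node KRZ: K={G} ∩ RZ={C,G} → {G} (+0)
site 1, node MW: M={C} ∪ W={G} → {C,G} (+1)
site 1, node KMRWZ: KRZ={G} ∩ MW={C,G} → {G} (+0)
site 2, node RZ: R={C} ∩ Z={C} → {C} (+0)
site 2, node KRZ: K={G} ∪ RZ={C} → {C,G} (+1)
site 2, node MW: M={T} ∪ W={G} → {G,T} (+1)
site 2, node KMRWZ: KRZ={C,G} ∩ MW={G,T} → {G} (+0)
per-site changes: [3, 2, 2]; total = 7

7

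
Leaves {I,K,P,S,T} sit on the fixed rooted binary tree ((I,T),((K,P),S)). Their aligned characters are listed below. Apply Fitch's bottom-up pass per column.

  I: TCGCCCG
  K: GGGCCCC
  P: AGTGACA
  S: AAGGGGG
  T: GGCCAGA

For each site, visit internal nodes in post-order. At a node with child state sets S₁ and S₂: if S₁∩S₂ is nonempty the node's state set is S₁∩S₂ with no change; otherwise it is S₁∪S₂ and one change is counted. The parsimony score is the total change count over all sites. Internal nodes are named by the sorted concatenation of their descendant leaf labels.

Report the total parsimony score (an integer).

17

site 0, node IT: I={T} ∪ T={G} → {G,T} (+1)
site 0, node KP: K={G} ∪ P={A} → {A,G} (+1)
site 0, node KPS: KP={A,G} ∩ S={A} → {A} (+0)
site 0, node IKPST: IT={G,T} ∪ KPS={A} → {A,G,T} (+1)
site 1, node IT: I={C} ∪ T={G} → {C,G} (+1)
site 1, node KP: K={G} ∩ P={G} → {G} (+0)
site 1, node KPS: KP={G} ∪ S={A} → {A,G} (+1)
site 1, node IKPST: IT={C,G} ∩ KPS={A,G} → {G} (+0)
site 2, node IT: I={G} ∪ T={C} → {C,G} (+1)
site 2, node KP: K={G} ∪ P={T} → {G,T} (+1)
site 2, node KPS: KP={G,T} ∩ S={G} → {G} (+0)
site 2, node IKPST: IT={C,G} ∩ KPS={G} → {G} (+0)
site 3, node IT: I={C} ∩ T={C} → {C} (+0)
site 3, node KP: K={C} ∪ P={G} → {C,G} (+1)
site 3, node KPS: KP={C,G} ∩ S={G} → {G} (+0)
site 3, node IKPST: IT={C} ∪ KPS={G} → {C,G} (+1)
site 4, node IT: I={C} ∪ T={A} → {A,C} (+1)
site 4, node KP: K={C} ∪ P={A} → {A,C} (+1)
site 4, node KPS: KP={A,C} ∪ S={G} → {A,C,G} (+1)
site 4, node IKPST: IT={A,C} ∩ KPS={A,C,G} → {A,C} (+0)
site 5, node IT: I={C} ∪ T={G} → {C,G} (+1)
site 5, node KP: K={C} ∩ P={C} → {C} (+0)
site 5, node KPS: KP={C} ∪ S={G} → {C,G} (+1)
site 5, node IKPST: IT={C,G} ∩ KPS={C,G} → {C,G} (+0)
site 6, node IT: I={G} ∪ T={A} → {A,G} (+1)
site 6, node KP: K={C} ∪ P={A} → {A,C} (+1)
site 6, node KPS: KP={A,C} ∪ S={G} → {A,C,G} (+1)
site 6, node IKPST: IT={A,G} ∩ KPS={A,C,G} → {A,G} (+0)
per-site changes: [3, 2, 2, 2, 3, 2, 3]; total = 17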